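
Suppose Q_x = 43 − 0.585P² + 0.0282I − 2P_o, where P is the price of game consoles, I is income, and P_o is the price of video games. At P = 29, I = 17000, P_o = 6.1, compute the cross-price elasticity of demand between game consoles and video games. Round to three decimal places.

First evaluate Q_x: 43 − 0.585(29)² + 0.0282(17000) − 2(6.1) = 43 − 491.985 + 479.4 − 12.2 = 18.215.
∂Q_x/∂P_o = −2, so E_xy = -2·(6.1/18.215) ≈ -0.670.
E_xy < 0: the goods are complements.

-0.670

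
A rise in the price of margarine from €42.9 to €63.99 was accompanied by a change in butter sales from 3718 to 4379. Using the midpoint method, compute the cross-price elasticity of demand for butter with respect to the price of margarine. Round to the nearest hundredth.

%ΔQ_x = (4379 − 3718)/[(3718+4379)/2] = 661/4048.5 ≈ 0.1633.
%ΔP_y = (63.99 − 42.9)/[(42.9+63.99)/2] ≈ 0.3946.
E_xy = 0.1633/0.3946 ≈ 0.41.
E_xy > 0, so butter and margarine are substitutes.

0.41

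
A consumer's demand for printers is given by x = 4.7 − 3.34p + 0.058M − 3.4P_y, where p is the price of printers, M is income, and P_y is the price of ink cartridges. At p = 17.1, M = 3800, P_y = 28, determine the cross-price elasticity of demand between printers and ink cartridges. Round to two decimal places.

-1.31

Evaluating quantity at (p, M, P_y) gives x = 4.7 − 3.34(17.1) + 0.058(3800) − 3.4(28) = 4.7 − 57.114 + 220.4 − 95.2 = 72.786.
∂x/∂P_y = −3.4, so E_xy = -3.4·(28/72.786) ≈ -1.31.
E_xy < 0: the goods are complements.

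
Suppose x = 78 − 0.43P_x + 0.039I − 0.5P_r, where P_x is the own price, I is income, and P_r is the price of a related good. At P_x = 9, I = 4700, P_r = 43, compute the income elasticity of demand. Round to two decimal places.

Evaluating quantity at (P_x, I, P_r) gives x = 78 − 0.43(9) + 0.039(4700) − 0.5(43) = 78 − 3.87 + 183.3 − 21.5 = 235.93.
∂x/∂I = +0.039, so E_I = 0.039·(4700/235.93) ≈ 0.78.
E_I ∈ (0,1): normal good (necessity).

0.78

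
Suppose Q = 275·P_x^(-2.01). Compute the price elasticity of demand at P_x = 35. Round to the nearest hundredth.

For a Cobb–Douglas (constant-elasticity) form Q = A·P_x^α·…, the elasticity with respect to P_x equals the exponent α at every point.
Here the exponent on P_x is -2.01, so the price elasticity of demand is -2.01.

-2.01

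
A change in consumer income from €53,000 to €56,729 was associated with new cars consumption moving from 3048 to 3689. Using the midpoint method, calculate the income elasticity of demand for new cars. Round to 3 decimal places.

%ΔQ = (3689 − 3048)/[(3048+3689)/2] = 641/3368.5 ≈ 0.1903.
%ΔI = (56,729 − 53,000)/[(53,000+56,729)/2] = 3729/54864.5 ≈ 0.0680.
E_I = %ΔQ/%ΔI ≈ 2.800.
E_I > 1: normal good (luxury).

2.800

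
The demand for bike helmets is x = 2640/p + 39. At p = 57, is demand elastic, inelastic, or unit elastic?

inelastic

At p = 57, x = 85.3158.
dx/dp = −2640/p² = −0.8126.
Point elasticity E = (dx/dp)·(p/x) = -0.8126 × 57/85.3158 ≈ -0.543.
|E| ≈ 0.543 < 1, so demand is inelastic.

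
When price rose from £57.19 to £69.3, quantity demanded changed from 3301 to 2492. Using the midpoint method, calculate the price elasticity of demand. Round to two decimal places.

-1.46

%ΔQ = (2492 − 3301)/[(3301 + 2492)/2] = -809/2896.5 ≈ -0.2793.
%ΔP = (69.3 − 57.19)/[(57.19 + 69.3)/2] = 12.11/63.245 ≈ 0.1915.
Arc elasticity E = %ΔQ/%ΔP ≈ -0.2793/0.1915 ≈ -1.46.
|E| > 1: demand is elastic over this range.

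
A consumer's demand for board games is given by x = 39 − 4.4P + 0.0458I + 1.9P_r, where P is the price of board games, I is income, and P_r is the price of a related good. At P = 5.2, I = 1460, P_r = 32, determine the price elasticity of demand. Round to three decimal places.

-0.159

Substituting, x = 39 − 4.4(5.2) + 0.0458(1460) + 1.9(32) = 39 − 22.88 + 66.868 + 60.8 = 143.788.
∂x/∂P = −4.4, so E_p = (−4.4)·(5.2/143.788) ≈ -0.159.
|E_p| < 1: demand is inelastic.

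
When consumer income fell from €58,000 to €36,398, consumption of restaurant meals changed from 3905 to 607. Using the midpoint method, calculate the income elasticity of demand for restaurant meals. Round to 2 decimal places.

3.19

%ΔQ = (607 − 3905)/[(3905+607)/2] = -3298/2256 ≈ -1.4619.
%ΔY = (36,398 − 58,000)/[(58,000+36,398)/2] = -21602/47199 ≈ -0.4577.
E_I = %ΔQ/%ΔY ≈ 3.19.
E_I > 1: normal good (luxury).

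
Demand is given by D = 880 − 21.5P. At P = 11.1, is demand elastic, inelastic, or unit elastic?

At P = 11.1, D = 641.35.
dD/dP = −21.5.
Point elasticity E = (dD/dP)·(P/D) = -21.5 × 11.1/641.35 ≈ -0.372.
|E| ≈ 0.372 < 1, so demand is inelastic.

inelastic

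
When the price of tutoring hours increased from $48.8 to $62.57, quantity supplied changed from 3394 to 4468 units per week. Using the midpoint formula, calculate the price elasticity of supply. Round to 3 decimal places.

%ΔQ = (4468 − 3394)/[(3394 + 4468)/2] = 1074/3931 ≈ 0.2732.
%Δp = (62.57 − 48.8)/[(48.8 + 62.57)/2] = 13.77/55.685 ≈ 0.2473.
Arc elasticity E = %ΔQ/%Δp ≈ 0.2732/0.2473 ≈ 1.105.
|E| > 1: supply is elastic over this range.

1.105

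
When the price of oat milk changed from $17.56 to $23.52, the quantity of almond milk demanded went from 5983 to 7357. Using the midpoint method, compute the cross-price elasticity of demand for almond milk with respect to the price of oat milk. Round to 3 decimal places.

0.710

%ΔQ_x = (7357 − 5983)/[(5983+7357)/2] = 1374/6670 ≈ 0.2060.
%ΔP_y = (23.52 − 17.56)/[(17.56+23.52)/2] ≈ 0.2902.
E_xy = 0.2060/0.2902 ≈ 0.710.
E_xy > 0, so almond milk and oat milk are substitutes.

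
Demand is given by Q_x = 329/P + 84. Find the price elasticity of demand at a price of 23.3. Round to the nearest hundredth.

At P = 23.3, Q_x = 98.1202.
dQ_x/dP = −329/P² = −0.606.
Point elasticity E = (dQ_x/dP)·(P/Q_x) = -0.606 × 23.3/98.1202 ≈ -0.14.
|E| < 1, so demand is inelastic at this price.

-0.14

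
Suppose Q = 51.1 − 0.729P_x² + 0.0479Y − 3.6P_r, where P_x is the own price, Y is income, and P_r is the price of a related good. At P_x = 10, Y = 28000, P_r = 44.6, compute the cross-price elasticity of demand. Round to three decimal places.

At the given point, Q = 51.1 − 0.729(10)² + 0.0479(28000) − 3.6(44.6) = 51.1 − 72.9 + 1341.2 − 160.56 = 1158.84.
∂Q/∂P_r = −3.6, so E_xy = -3.6·(44.6/1158.84) ≈ -0.139.
E_xy < 0: the goods are complements.

-0.139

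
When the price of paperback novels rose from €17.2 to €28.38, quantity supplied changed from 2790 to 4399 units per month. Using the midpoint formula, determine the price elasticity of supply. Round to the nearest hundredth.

%Δq = (4399 − 2790)/[(2790 + 4399)/2] = 1609/3594.5 ≈ 0.4476.
%Δp = (28.38 − 17.2)/[(17.2 + 28.38)/2] = 11.18/22.79 ≈ 0.4906.
Arc elasticity E = %Δq/%Δp ≈ 0.4476/0.4906 ≈ 0.91.
|E| < 1: supply is inelastic over this range.

0.91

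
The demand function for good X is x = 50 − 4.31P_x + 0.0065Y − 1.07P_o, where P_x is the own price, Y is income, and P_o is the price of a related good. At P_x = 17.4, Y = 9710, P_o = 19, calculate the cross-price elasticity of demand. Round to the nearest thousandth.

Evaluating quantity at (P_x, Y, P_o) gives x = 50 − 4.31(17.4) + 0.0065(9710) − 1.07(19) = 50 − 74.994 + 63.115 − 20.33 = 17.791.
∂x/∂P_o = −1.07, so E_xy = -1.07·(19/17.791) ≈ -1.143.
E_xy < 0: the goods are complements.

-1.143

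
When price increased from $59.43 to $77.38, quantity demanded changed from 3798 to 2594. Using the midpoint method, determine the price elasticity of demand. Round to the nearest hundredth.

-1.44

%Δq = (2594 − 3798)/[(3798 + 2594)/2] = -1204/3196 ≈ -0.3767.
%Δp = (77.38 − 59.43)/[(59.43 + 77.38)/2] = 17.95/68.405 ≈ 0.2624.
Arc elasticity E = %Δq/%Δp ≈ -0.3767/0.2624 ≈ -1.44.
|E| > 1: demand is elastic over this range.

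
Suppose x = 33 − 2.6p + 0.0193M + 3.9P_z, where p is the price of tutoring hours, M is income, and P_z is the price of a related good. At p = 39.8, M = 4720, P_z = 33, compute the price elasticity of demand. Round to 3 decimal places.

-0.693

At the given point, x = 33 − 2.6(39.8) + 0.0193(4720) + 3.9(33) = 33 − 103.48 + 91.096 + 128.7 = 149.316.
∂x/∂p = −2.6, so E_p = (−2.6)·(39.8/149.316) ≈ -0.693.
|E_p| < 1: demand is inelastic.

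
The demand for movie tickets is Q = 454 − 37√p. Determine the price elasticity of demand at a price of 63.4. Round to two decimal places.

-0.92

At p = 63.4, Q = 159.3908.
dQ/dp = −37/(2√p) = −37/(2·7.9624).
Point elasticity E = (dQ/dp)·(p/Q) = -2.3234 × 63.4/159.3908 ≈ -0.92.
|E| < 1, so demand is inelastic at this price.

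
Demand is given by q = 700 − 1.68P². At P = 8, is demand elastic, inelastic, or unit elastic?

At P = 8, q = 592.48.
dq/dP = −2·1.68·P = −26.88.
Point elasticity E = (dq/dP)·(P/q) = -26.88 × 8/592.48 ≈ -0.363.
|E| ≈ 0.363 < 1, so demand is inelastic.

inelastic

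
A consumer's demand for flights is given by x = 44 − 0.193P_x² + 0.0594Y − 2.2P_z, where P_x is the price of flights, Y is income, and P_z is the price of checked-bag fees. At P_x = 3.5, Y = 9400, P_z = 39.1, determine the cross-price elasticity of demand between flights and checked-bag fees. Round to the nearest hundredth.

Substituting, x = 44 − 0.193(3.5)² + 0.0594(9400) − 2.2(39.1) = 44 − 2.3643 + 558.36 − 86.02 = 513.9758.
∂x/∂P_z = −2.2, so E_xy = -2.2·(39.1/513.9758) ≈ -0.17.
E_xy < 0: the goods are complements.

-0.17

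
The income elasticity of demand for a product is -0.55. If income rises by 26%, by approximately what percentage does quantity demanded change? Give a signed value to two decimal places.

-14.30

%ΔQ ≈ E × %ΔI = (-0.55) × (26%) = -14.30%.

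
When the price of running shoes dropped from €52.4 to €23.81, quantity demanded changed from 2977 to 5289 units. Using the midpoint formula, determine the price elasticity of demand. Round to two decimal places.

-0.75

%Δq = (5289 − 2977)/[(2977 + 5289)/2] = 2312/4133 ≈ 0.5594.
%Δp = (23.81 − 52.4)/[(52.4 + 23.81)/2] = -28.59/38.105 ≈ -0.7503.
Arc elasticity E = %Δq/%Δp ≈ 0.5594/-0.7503 ≈ -0.75.
|E| < 1: demand is inelastic over this range.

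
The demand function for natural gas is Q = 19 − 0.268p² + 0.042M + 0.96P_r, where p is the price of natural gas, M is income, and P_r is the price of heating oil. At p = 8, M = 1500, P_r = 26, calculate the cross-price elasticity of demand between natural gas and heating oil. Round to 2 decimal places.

0.28

Q = 19 − 0.268(8)² + 0.042(1500) + 0.96(26) = 19 − 17.152 + 63 + 24.96 = 89.808.
∂Q/∂P_r = +0.96, so E_xy = 0.96·(26/89.808) ≈ 0.28.
E_xy > 0: the goods are substitutes.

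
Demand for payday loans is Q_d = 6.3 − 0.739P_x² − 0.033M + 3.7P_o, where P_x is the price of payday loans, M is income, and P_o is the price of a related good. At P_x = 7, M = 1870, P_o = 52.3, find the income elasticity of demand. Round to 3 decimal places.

Evaluating quantity at (P_x, M, P_o) gives Q_d = 6.3 − 0.739(7)² − 0.033(1870) + 3.7(52.3) = 6.3 − 36.211 − 61.71 + 193.51 = 101.889.
∂Q_d/∂M = −0.033, so E_I = -0.033·(1870/101.889) ≈ -0.606.
E_I < 0: inferior good.

-0.606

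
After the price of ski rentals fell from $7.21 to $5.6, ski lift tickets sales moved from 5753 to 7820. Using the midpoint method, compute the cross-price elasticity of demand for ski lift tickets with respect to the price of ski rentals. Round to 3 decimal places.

%ΔQ_x = (7820 − 5753)/[(5753+7820)/2] = 2067/6786.5 ≈ 0.3046.
%ΔP_y = (5.6 − 7.21)/[(7.21+5.6)/2] ≈ -0.2514.
E_xy = 0.3046/-0.2514 ≈ -1.212.
E_xy < 0, so ski lift tickets and ski rentals are complements.

-1.212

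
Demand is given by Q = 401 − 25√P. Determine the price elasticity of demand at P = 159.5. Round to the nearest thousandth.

At P = 159.5, Q = 85.2667.
dQ/dP = −25/(2√P) = −25/(2·12.6293).
Point elasticity E = (dQ/dP)·(P/Q) = -0.9898 × 159.5/85.2667 ≈ -1.851.
|E| > 1, so demand is elastic at this price.

-1.851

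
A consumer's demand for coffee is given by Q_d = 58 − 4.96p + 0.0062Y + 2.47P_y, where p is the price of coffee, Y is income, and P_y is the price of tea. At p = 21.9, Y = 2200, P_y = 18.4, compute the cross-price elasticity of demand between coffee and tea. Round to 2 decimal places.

Q_d = 58 − 4.96(21.9) + 0.0062(2200) + 2.47(18.4) = 58 − 108.624 + 13.64 + 45.448 = 8.464.
∂Q_d/∂P_y = +2.47, so E_xy = 2.47·(18.4/8.464) ≈ 5.37.
E_xy > 0: the goods are substitutes.

5.37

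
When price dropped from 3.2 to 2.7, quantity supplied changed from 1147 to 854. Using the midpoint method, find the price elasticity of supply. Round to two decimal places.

%ΔQ = (854 − 1147)/[(1147 + 854)/2] = -293/1000.5 ≈ -0.2929.
%Δp = (2.7 − 3.2)/[(3.2 + 2.7)/2] = -0.5/2.95 ≈ -0.1695.
Arc elasticity E = %ΔQ/%Δp ≈ -0.2929/-0.1695 ≈ 1.73.
|E| > 1: supply is elastic over this range.

1.73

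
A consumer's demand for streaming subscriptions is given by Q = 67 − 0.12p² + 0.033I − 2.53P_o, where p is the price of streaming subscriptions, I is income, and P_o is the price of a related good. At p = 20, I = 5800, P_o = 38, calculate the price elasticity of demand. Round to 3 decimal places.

-0.840

At the given point, Q = 67 − 0.12(20)² + 0.033(5800) − 2.53(38) = 67 − 48 + 191.4 − 96.14 = 114.26.
∂Q/∂p = −2·0.12·p = -4.8, so E_p = -4.8·(20/114.26) ≈ -0.840.
|E_p| < 1: demand is inelastic.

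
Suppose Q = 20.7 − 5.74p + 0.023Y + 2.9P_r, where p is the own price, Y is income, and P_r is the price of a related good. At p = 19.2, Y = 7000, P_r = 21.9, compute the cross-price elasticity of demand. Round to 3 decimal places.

Q = 20.7 − 5.74(19.2) + 0.023(7000) + 2.9(21.9) = 20.7 − 110.208 + 161 + 63.51 = 135.002.
∂Q/∂P_r = +2.9, so E_xy = 2.9·(21.9/135.002) ≈ 0.470.
E_xy > 0: the goods are substitutes.

0.470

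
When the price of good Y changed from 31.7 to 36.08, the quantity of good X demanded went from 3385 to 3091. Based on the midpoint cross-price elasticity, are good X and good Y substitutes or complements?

complements

%ΔQ_x = (3091 − 3385)/[(3385+3091)/2] = -294/3238 ≈ -0.0908.
%ΔP_y = (36.08 − 31.7)/[(31.7+36.08)/2] ≈ 0.1292.
E_xy = -0.0908/0.1292 ≈ -0.703.
E_xy < 0, so the goods are complements.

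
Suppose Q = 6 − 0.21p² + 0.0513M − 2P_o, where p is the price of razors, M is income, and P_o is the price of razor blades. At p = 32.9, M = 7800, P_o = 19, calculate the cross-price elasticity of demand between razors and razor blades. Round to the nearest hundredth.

At the given point, Q = 6 − 0.21(32.9)² + 0.0513(7800) − 2(19) = 6 − 227.3061 + 400.14 − 38 = 140.8339.
∂Q/∂P_o = −2, so E_xy = -2·(19/140.8339) ≈ -0.27.
E_xy < 0: the goods are complements.

-0.27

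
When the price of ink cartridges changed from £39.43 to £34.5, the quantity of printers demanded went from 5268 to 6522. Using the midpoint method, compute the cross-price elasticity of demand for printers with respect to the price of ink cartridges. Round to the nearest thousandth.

%ΔQ_x = (6522 − 5268)/[(5268+6522)/2] = 1254/5895 ≈ 0.2127.
%ΔP_y = (34.5 − 39.43)/[(39.43+34.5)/2] ≈ -0.1334.
E_xy = 0.2127/-0.1334 ≈ -1.595.
E_xy < 0, so printers and ink cartridges are complements.

-1.595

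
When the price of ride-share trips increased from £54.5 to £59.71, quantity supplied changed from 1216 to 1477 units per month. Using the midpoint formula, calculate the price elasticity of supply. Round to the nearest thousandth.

%ΔQ = (1477 − 1216)/[(1216 + 1477)/2] = 261/1346.5 ≈ 0.1938.
%Δp = (59.71 − 54.5)/[(54.5 + 59.71)/2] = 5.21/57.105 ≈ 0.0912.
Arc elasticity E = %ΔQ/%Δp ≈ 0.1938/0.0912 ≈ 2.125.
|E| > 1: supply is elastic over this range.

2.125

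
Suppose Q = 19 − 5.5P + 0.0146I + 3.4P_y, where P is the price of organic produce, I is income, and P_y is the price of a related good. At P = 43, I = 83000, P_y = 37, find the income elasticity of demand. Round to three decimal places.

1.082

Q = 19 − 5.5(43) + 0.0146(83000) + 3.4(37) = 19 − 236.5 + 1211.8 + 125.8 = 1120.1.
∂Q/∂I = +0.0146, so E_I = 0.0146·(83000/1120.1) ≈ 1.082.
E_I > 1: normal good (luxury).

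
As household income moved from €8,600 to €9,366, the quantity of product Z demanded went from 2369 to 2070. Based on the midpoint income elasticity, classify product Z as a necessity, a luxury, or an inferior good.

inferior

%ΔQ = (2070 − 2369)/[(2369+2070)/2] = -299/2219.5 ≈ -0.1347.
%ΔM = (9,366 − 8,600)/[(8,600+9,366)/2] = 766/8983 ≈ 0.0853.
E_I = %ΔQ/%ΔM ≈ -1.580.
E_I < 0: inferior good.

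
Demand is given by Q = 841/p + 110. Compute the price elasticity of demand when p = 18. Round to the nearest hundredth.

-0.30

At p = 18, Q = 156.7222.
dQ/dp = −841/p² = −2.5957.
Point elasticity E = (dQ/dp)·(p/Q) = -2.5957 × 18/156.7222 ≈ -0.30.
|E| < 1, so demand is inelastic at this price.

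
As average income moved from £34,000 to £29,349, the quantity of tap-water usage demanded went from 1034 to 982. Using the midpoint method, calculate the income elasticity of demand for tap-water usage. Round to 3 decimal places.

0.351

%ΔQ = (982 − 1034)/[(1034+982)/2] = -52/1008 ≈ -0.0516.
%ΔI = (29,349 − 34,000)/[(34,000+29,349)/2] = -4651/31674.5 ≈ -0.1468.
E_I = %ΔQ/%ΔI ≈ 0.351.
E_I ∈ (0,1): normal good (necessity).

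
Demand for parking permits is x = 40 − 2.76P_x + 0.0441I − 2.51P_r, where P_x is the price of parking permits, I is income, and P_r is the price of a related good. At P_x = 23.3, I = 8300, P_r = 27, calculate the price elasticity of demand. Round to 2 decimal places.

Evaluating quantity at (P_x, I, P_r) gives x = 40 − 2.76(23.3) + 0.0441(8300) − 2.51(27) = 40 − 64.308 + 366.03 − 67.77 = 273.952.
∂x/∂P_x = −2.76, so E_p = (−2.76)·(23.3/273.952) ≈ -0.23.
|E_p| < 1: demand is inelastic.

-0.23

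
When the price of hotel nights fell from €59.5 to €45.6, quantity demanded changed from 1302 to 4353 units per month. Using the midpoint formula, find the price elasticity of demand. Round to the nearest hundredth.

%Δq = (4353 − 1302)/[(1302 + 4353)/2] = 3051/2827.5 ≈ 1.0790.
%ΔP = (45.6 − 59.5)/[(59.5 + 45.6)/2] = -13.9/52.55 ≈ -0.2645.
Arc elasticity E = %Δq/%ΔP ≈ 1.0790/-0.2645 ≈ -4.08.
|E| > 1: demand is elastic over this range.

-4.08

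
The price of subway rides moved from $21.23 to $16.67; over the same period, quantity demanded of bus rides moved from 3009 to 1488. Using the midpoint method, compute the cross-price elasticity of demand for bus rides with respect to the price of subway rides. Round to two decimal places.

%ΔQ_x = (1488 − 3009)/[(3009+1488)/2] = -1521/2248.5 ≈ -0.6765.
%ΔP_y = (16.67 − 21.23)/[(21.23+16.67)/2] ≈ -0.2406.
E_xy = -0.6765/-0.2406 ≈ 2.81.
E_xy > 0, so bus rides and subway rides are substitutes.

2.81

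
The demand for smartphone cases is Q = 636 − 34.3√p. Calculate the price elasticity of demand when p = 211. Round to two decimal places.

-1.81

At p = 211, Q = 137.7637.
dQ/dp = −34.3/(2√p) = −34.3/(2·14.5258).
Point elasticity E = (dQ/dp)·(p/Q) = -1.1807 × 211/137.7637 ≈ -1.81.
|E| > 1, so demand is elastic at this price.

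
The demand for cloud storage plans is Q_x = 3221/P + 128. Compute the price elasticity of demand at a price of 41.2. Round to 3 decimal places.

-0.379

At P = 41.2, Q_x = 206.1796.
dQ_x/dP = −3221/P² = −1.8976.
Point elasticity E = (dQ_x/dP)·(P/Q_x) = -1.8976 × 41.2/206.1796 ≈ -0.379.
|E| < 1, so demand is inelastic at this price.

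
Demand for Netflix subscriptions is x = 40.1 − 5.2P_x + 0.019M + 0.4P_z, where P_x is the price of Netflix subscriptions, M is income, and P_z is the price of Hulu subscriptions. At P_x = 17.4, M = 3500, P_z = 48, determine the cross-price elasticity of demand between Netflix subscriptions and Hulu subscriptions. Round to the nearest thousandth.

0.544

Evaluating quantity at (P_x, M, P_z) gives x = 40.1 − 5.2(17.4) + 0.019(3500) + 0.4(48) = 40.1 − 90.48 + 66.5 + 19.2 = 35.32.
∂x/∂P_z = +0.4, so E_xy = 0.4·(48/35.32) ≈ 0.544.
E_xy > 0: the goods are substitutes.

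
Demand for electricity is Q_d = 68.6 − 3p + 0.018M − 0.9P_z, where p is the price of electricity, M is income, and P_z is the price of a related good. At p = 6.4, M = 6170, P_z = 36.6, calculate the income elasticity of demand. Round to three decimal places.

0.871

Q_d = 68.6 − 3(6.4) + 0.018(6170) − 0.9(36.6) = 68.6 − 19.2 + 111.06 − 32.94 = 127.52.
∂Q_d/∂M = +0.018, so E_I = 0.018·(6170/127.52) ≈ 0.871.
E_I ∈ (0,1): normal good (necessity).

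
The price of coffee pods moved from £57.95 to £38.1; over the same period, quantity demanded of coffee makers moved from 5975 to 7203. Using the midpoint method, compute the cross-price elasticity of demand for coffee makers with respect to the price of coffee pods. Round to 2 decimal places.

-0.45

%ΔQ_x = (7203 − 5975)/[(5975+7203)/2] = 1228/6589 ≈ 0.1864.
%ΔP_y = (38.1 − 57.95)/[(57.95+38.1)/2] ≈ -0.4133.
E_xy = 0.1864/-0.4133 ≈ -0.45.
E_xy < 0, so coffee makers and coffee pods are complements.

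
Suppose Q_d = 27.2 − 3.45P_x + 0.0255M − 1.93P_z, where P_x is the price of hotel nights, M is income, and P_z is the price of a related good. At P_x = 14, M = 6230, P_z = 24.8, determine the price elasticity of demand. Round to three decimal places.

At the given point, Q_d = 27.2 − 3.45(14) + 0.0255(6230) − 1.93(24.8) = 27.2 − 48.3 + 158.865 − 47.864 = 89.901.
∂Q_d/∂P_x = −3.45, so E_p = (−3.45)·(14/89.901) ≈ -0.537.
|E_p| < 1: demand is inelastic.

-0.537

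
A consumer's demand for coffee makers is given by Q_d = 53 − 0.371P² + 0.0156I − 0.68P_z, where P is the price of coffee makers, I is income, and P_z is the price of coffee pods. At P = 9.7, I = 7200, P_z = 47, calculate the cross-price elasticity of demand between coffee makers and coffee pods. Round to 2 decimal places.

-0.32

Substituting, Q_d = 53 − 0.371(9.7)² + 0.0156(7200) − 0.68(47) = 53 − 34.9074 + 112.32 − 31.96 = 98.4526.
∂Q_d/∂P_z = −0.68, so E_xy = -0.68·(47/98.4526) ≈ -0.32.
E_xy < 0: the goods are complements.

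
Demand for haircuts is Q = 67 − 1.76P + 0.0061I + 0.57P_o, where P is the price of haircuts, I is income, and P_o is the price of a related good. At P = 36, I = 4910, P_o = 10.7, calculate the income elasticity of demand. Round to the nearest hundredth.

Substituting, Q = 67 − 1.76(36) + 0.0061(4910) + 0.57(10.7) = 67 − 63.36 + 29.951 + 6.099 = 39.69.
∂Q/∂I = +0.0061, so E_I = 0.0061·(4910/39.69) ≈ 0.75.
E_I ∈ (0,1): normal good (necessity).

0.75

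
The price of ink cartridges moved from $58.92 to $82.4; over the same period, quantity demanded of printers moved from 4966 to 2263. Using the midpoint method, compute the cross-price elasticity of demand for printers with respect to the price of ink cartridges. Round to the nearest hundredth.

%ΔQ_x = (2263 − 4966)/[(4966+2263)/2] = -2703/3614.5 ≈ -0.7478.
%ΔP_y = (82.4 − 58.92)/[(58.92+82.4)/2] ≈ 0.3323.
E_xy = -0.7478/0.3323 ≈ -2.25.
E_xy < 0, so printers and ink cartridges are complements.

-2.25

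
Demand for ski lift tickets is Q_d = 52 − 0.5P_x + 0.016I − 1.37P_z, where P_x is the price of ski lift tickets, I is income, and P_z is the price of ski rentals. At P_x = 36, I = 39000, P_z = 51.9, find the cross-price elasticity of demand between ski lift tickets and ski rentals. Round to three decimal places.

Q_d = 52 − 0.5(36) + 0.016(39000) − 1.37(51.9) = 52 − 18 + 624 − 71.103 = 586.897.
∂Q_d/∂P_z = −1.37, so E_xy = -1.37·(51.9/586.897) ≈ -0.121.
E_xy < 0: the goods are complements.

-0.121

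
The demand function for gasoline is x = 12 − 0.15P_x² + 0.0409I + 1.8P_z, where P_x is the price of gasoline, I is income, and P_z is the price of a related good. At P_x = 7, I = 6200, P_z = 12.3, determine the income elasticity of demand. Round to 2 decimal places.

0.90

At the given point, x = 12 − 0.15(7)² + 0.0409(6200) + 1.8(12.3) = 12 − 7.35 + 253.58 + 22.14 = 280.37.
∂x/∂I = +0.0409, so E_I = 0.0409·(6200/280.37) ≈ 0.90.
E_I ∈ (0,1): normal good (necessity).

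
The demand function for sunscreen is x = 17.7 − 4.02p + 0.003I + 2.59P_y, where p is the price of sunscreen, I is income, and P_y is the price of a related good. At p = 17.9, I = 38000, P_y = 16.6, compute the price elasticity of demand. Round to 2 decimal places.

Substituting, x = 17.7 − 4.02(17.9) + 0.003(38000) + 2.59(16.6) = 17.7 − 71.958 + 114 + 42.994 = 102.736.
∂x/∂p = −4.02, so E_p = (−4.02)·(17.9/102.736) ≈ -0.70.
|E_p| < 1: demand is inelastic.

-0.70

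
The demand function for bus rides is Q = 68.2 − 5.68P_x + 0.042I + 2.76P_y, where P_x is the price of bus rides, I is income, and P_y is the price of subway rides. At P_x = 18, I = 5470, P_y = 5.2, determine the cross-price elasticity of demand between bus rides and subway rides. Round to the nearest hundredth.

At the given point, Q = 68.2 − 5.68(18) + 0.042(5470) + 2.76(5.2) = 68.2 − 102.24 + 229.74 + 14.352 = 210.052.
∂Q/∂P_y = +2.76, so E_xy = 2.76·(5.2/210.052) ≈ 0.07.
E_xy > 0: the goods are substitutes.

0.07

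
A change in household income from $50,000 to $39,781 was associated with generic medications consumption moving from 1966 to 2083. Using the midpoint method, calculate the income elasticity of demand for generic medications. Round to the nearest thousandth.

%ΔQ = (2083 − 1966)/[(1966+2083)/2] = 117/2024.5 ≈ 0.0578.
%ΔM = (39,781 − 50,000)/[(50,000+39,781)/2] = -10219/44890.5 ≈ -0.2276.
E_I = %ΔQ/%ΔM ≈ -0.254.
E_I < 0: inferior good.

-0.254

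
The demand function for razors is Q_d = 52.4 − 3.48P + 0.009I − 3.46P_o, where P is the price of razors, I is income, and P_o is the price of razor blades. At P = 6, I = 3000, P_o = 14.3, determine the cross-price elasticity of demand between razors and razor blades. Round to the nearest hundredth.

-5.47

Substituting, Q_d = 52.4 − 3.48(6) + 0.009(3000) − 3.46(14.3) = 52.4 − 20.88 + 27 − 49.478 = 9.042.
∂Q_d/∂P_o = −3.46, so E_xy = -3.46·(14.3/9.042) ≈ -5.47.
E_xy < 0: the goods are complements.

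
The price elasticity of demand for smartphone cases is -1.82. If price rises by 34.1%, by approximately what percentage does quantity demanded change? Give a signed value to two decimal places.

-62.06

%ΔQ ≈ E × %ΔP = (-1.82) × (34.1%) ≈ -62.06%.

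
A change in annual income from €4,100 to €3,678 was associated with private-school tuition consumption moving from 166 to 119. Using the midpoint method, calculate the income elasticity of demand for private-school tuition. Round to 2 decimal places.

%ΔQ = (119 − 166)/[(166+119)/2] = -47/142.5 ≈ -0.3298.
%ΔI = (3,678 − 4,100)/[(4,100+3,678)/2] = -422/3889 ≈ -0.1085.
E_I = %ΔQ/%ΔI ≈ 3.04.
E_I > 1: normal good (luxury).

3.04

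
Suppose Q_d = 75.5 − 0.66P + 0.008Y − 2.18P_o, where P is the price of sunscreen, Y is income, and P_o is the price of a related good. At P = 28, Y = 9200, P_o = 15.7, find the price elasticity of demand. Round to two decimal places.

-0.19

At the given point, Q_d = 75.5 − 0.66(28) + 0.008(9200) − 2.18(15.7) = 75.5 − 18.48 + 73.6 − 34.226 = 96.394.
∂Q_d/∂P = −0.66, so E_p = (−0.66)·(28/96.394) ≈ -0.19.
|E_p| < 1: demand is inelastic.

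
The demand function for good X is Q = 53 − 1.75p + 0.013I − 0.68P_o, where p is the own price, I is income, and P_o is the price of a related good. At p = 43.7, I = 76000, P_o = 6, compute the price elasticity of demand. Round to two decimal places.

Q = 53 − 1.75(43.7) + 0.013(76000) − 0.68(6) = 53 − 76.475 + 988 − 4.08 = 960.445.
∂Q/∂p = −1.75, so E_p = (−1.75)·(43.7/960.445) ≈ -0.08.
|E_p| < 1: demand is inelastic.

-0.08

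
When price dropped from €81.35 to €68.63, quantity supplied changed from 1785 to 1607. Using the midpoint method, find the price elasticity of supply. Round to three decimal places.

%Δq = (1607 − 1785)/[(1785 + 1607)/2] = -178/1696 ≈ -0.1050.
%ΔP = (68.63 − 81.35)/[(81.35 + 68.63)/2] = -12.72/74.99 ≈ -0.1696.
Arc elasticity E = %Δq/%ΔP ≈ -0.1050/-0.1696 ≈ 0.619.
|E| < 1: supply is inelastic over this range.

0.619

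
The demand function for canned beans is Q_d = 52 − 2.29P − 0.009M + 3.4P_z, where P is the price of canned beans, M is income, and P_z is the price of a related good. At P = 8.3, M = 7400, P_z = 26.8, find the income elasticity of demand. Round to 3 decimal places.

Q_d = 52 − 2.29(8.3) − 0.009(7400) + 3.4(26.8) = 52 − 19.007 − 66.6 + 91.12 = 57.513.
∂Q_d/∂M = −0.009, so E_I = -0.009·(7400/57.513) ≈ -1.158.
E_I < 0: inferior good.

-1.158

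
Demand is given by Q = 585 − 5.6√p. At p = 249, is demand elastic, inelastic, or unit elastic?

At p = 249, Q = 496.6335.
dQ/dp = −5.6/(2√p) = −5.6/(2·15.7797).
Point elasticity E = (dQ/dp)·(p/Q) = -0.1774 × 249/496.6335 ≈ -0.089.
|E| ≈ 0.089 < 1, so demand is inelastic.

inelastic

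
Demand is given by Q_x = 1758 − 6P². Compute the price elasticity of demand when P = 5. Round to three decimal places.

At P = 5, Q_x = 1608.
dQ_x/dP = −2·6·P = −60.
Point elasticity E = (dQ_x/dP)·(P/Q_x) = -60 × 5/1608 ≈ -0.187.
|E| < 1, so demand is inelastic at this price.

-0.187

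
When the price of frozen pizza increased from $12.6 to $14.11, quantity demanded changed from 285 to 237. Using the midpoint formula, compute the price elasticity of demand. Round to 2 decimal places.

%Δq = (237 − 285)/[(285 + 237)/2] = -48/261 ≈ -0.1839.
%ΔP = (14.11 − 12.6)/[(12.6 + 14.11)/2] = 1.51/13.355 ≈ 0.1131.
Arc elasticity E = %Δq/%ΔP ≈ -0.1839/0.1131 ≈ -1.63.
|E| > 1: demand is elastic over this range.

-1.63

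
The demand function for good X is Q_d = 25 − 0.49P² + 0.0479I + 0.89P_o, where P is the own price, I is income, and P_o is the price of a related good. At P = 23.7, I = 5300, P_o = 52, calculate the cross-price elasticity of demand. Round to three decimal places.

0.927

At the given point, Q_d = 25 − 0.49(23.7)² + 0.0479(5300) + 0.89(52) = 25 − 275.2281 + 253.87 + 46.28 = 49.9219.
∂Q_d/∂P_o = +0.89, so E_xy = 0.89·(52/49.9219) ≈ 0.927.
E_xy > 0: the goods are substitutes.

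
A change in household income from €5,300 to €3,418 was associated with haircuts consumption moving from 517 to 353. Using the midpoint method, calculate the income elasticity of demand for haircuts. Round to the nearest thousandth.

%ΔQ = (353 − 517)/[(517+353)/2] = -164/435 ≈ -0.3770.
%ΔM = (3,418 − 5,300)/[(5,300+3,418)/2] = -1882/4359 ≈ -0.4318.
E_I = %ΔQ/%ΔM ≈ 0.873.
E_I ∈ (0,1): normal good (necessity).

0.873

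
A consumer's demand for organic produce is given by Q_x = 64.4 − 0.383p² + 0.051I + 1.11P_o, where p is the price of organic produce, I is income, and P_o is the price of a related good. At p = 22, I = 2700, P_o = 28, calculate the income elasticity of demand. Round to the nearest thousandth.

2.880

Substituting, Q_x = 64.4 − 0.383(22)² + 0.051(2700) + 1.11(28) = 64.4 − 185.372 + 137.7 + 31.08 = 47.808.
∂Q_x/∂I = +0.051, so E_I = 0.051·(2700/47.808) ≈ 2.880.
E_I > 1: normal good (luxury).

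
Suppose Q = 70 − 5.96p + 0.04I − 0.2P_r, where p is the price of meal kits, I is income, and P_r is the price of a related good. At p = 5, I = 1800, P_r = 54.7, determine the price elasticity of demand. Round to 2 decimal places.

Q = 70 − 5.96(5) + 0.04(1800) − 0.2(54.7) = 70 − 29.8 + 72 − 10.94 = 101.26.
∂Q/∂p = −5.96, so E_p = (−5.96)·(5/101.26) ≈ -0.29.
|E_p| < 1: demand is inelastic.

-0.29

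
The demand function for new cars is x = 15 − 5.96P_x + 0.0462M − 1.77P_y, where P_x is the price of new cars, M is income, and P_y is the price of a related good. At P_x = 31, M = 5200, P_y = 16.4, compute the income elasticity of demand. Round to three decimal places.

5.796

x = 15 − 5.96(31) + 0.0462(5200) − 1.77(16.4) = 15 − 184.76 + 240.24 − 29.028 = 41.452.
∂x/∂M = +0.0462, so E_I = 0.0462·(5200/41.452) ≈ 5.796.
E_I > 1: normal good (luxury).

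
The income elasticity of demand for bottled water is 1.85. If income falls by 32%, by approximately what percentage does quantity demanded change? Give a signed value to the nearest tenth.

-59.2

%ΔQ ≈ E × %ΔI = (1.85) × (-32%) = -59.2%.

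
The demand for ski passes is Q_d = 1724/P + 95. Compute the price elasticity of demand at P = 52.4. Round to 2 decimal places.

At P = 52.4, Q_d = 127.9008.
dQ_d/dP = −1724/P² = −0.6279.
Point elasticity E = (dQ_d/dP)·(P/Q_d) = -0.6279 × 52.4/127.9008 ≈ -0.26.
|E| < 1, so demand is inelastic at this price.

-0.26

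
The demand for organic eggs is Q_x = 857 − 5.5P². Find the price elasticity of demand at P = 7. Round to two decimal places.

-0.92

At P = 7, Q_x = 587.5.
dQ_x/dP = −2·5.5·P = −77.
Point elasticity E = (dQ_x/dP)·(P/Q_x) = -77 × 7/587.5 ≈ -0.92.
|E| < 1, so demand is inelastic at this price.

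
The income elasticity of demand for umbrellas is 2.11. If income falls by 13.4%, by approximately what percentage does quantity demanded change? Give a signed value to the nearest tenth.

-28.3

%ΔQ ≈ E × %ΔI = (2.11) × (-13.4%) ≈ -28.3%.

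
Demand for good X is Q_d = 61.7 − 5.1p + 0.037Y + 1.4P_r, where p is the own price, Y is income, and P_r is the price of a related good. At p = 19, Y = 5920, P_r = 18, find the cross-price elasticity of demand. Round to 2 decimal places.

0.12

At the given point, Q_d = 61.7 − 5.1(19) + 0.037(5920) + 1.4(18) = 61.7 − 96.9 + 219.04 + 25.2 = 209.04.
∂Q_d/∂P_r = +1.4, so E_xy = 1.4·(18/209.04) ≈ 0.12.
E_xy > 0: the goods are substitutes.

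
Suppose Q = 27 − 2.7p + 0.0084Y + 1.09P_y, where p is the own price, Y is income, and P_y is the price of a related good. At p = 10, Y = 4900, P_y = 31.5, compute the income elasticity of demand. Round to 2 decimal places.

At the given point, Q = 27 − 2.7(10) + 0.0084(4900) + 1.09(31.5) = 27 − 27 + 41.16 + 34.335 = 75.495.
∂Q/∂Y = +0.0084, so E_I = 0.0084·(4900/75.495) ≈ 0.55.
E_I ∈ (0,1): normal good (necessity).

0.55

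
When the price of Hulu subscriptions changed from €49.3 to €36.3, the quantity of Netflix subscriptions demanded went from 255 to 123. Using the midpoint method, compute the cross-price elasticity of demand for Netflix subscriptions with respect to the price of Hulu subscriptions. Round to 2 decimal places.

%ΔQ_x = (123 − 255)/[(255+123)/2] = -132/189 ≈ -0.6984.
%ΔP_y = (36.3 − 49.3)/[(49.3+36.3)/2] ≈ -0.3037.
E_xy = -0.6984/-0.3037 ≈ 2.30.
E_xy > 0, so Netflix subscriptions and Hulu subscriptions are substitutes.

2.30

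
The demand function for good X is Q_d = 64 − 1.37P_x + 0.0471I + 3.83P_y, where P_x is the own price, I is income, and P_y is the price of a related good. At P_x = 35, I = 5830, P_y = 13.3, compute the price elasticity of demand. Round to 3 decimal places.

Q_d = 64 − 1.37(35) + 0.0471(5830) + 3.83(13.3) = 64 − 47.95 + 274.593 + 50.939 = 341.582.
∂Q_d/∂P_x = −1.37, so E_p = (−1.37)·(35/341.582) ≈ -0.140.
|E_p| < 1: demand is inelastic.

-0.140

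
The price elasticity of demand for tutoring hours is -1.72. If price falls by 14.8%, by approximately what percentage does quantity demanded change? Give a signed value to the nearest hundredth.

%ΔQ ≈ E × %ΔP = (-1.72) × (-14.8%) ≈ 25.46%.

25.46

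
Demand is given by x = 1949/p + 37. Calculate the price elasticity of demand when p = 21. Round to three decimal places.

-0.715

At p = 21, x = 129.8095.
dx/dp = −1949/p² = −4.4195.
Point elasticity E = (dx/dp)·(p/x) = -4.4195 × 21/129.8095 ≈ -0.715.
|E| < 1, so demand is inelastic at this price.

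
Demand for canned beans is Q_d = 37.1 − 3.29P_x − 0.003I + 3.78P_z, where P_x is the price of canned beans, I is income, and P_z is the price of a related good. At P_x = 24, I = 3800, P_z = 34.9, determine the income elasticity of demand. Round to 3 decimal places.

-0.145

First evaluate Q_d: 37.1 − 3.29(24) − 0.003(3800) + 3.78(34.9) = 37.1 − 78.96 − 11.4 + 131.922 = 78.662.
∂Q_d/∂I = −0.003, so E_I = -0.003·(3800/78.662) ≈ -0.145.
E_I < 0: inferior good.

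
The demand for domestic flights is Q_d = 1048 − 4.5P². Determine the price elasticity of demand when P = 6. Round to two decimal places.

-0.37

At P = 6, Q_d = 886.
dQ_d/dP = −2·4.5·P = −54.
Point elasticity E = (dQ_d/dP)·(P/Q_d) = -54 × 6/886 ≈ -0.37.
|E| < 1, so demand is inelastic at this price.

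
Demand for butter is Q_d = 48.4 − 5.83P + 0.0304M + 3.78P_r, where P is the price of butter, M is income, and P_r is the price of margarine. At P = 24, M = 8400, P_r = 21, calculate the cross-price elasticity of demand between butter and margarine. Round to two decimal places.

Q_d = 48.4 − 5.83(24) + 0.0304(8400) + 3.78(21) = 48.4 − 139.92 + 255.36 + 79.38 = 243.22.
∂Q_d/∂P_r = +3.78, so E_xy = 3.78·(21/243.22) ≈ 0.33.
E_xy > 0: the goods are substitutes.

0.33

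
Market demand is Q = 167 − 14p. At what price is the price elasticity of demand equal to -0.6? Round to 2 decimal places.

Set −bp/(a − bp) = −0.6 ⇒ bp = 0.6(a − bp) ⇒ bp(1+0.6) = 0.6·a.
p = 0.6·167/(14·1.6) ≈ 4.47.

4.47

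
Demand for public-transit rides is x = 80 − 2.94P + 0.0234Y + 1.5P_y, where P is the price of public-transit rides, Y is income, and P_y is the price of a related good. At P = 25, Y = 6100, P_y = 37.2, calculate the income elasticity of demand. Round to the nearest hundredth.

First evaluate x: 80 − 2.94(25) + 0.0234(6100) + 1.5(37.2) = 80 − 73.5 + 142.74 + 55.8 = 205.04.
∂x/∂Y = +0.0234, so E_I = 0.0234·(6100/205.04) ≈ 0.70.
E_I ∈ (0,1): normal good (necessity).

0.70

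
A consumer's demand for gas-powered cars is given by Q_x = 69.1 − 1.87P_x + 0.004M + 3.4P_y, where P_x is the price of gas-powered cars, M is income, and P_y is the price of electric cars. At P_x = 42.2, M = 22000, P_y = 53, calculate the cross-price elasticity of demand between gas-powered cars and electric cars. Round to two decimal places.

First evaluate Q_x: 69.1 − 1.87(42.2) + 0.004(22000) + 3.4(53) = 69.1 − 78.914 + 88 + 180.2 = 258.386.
∂Q_x/∂P_y = +3.4, so E_xy = 3.4·(53/258.386) ≈ 0.70.
E_xy > 0: the goods are substitutes.

0.70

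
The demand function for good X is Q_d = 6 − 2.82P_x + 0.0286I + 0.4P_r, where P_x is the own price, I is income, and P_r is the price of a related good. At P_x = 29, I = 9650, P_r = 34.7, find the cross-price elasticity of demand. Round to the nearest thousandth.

0.065

Evaluating quantity at (P_x, I, P_r) gives Q_d = 6 − 2.82(29) + 0.0286(9650) + 0.4(34.7) = 6 − 81.78 + 275.99 + 13.88 = 214.09.
∂Q_d/∂P_r = +0.4, so E_xy = 0.4·(34.7/214.09) ≈ 0.065.
E_xy > 0: the goods are substitutes.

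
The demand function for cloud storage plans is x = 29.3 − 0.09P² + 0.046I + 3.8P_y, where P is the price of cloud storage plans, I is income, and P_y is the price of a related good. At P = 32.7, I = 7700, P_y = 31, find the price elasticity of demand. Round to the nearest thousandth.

First evaluate x: 29.3 − 0.09(32.7)² + 0.046(7700) + 3.8(31) = 29.3 − 96.2361 + 354.2 + 117.8 = 405.0639.
∂x/∂P = −2·0.09·P = -5.886, so E_p = -5.886·(32.7/405.0639) ≈ -0.475.
|E_p| < 1: demand is inelastic.

-0.475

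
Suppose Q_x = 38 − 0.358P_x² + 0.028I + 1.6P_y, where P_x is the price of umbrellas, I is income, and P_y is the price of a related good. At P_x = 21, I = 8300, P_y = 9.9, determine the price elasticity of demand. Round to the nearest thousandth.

-2.460

Evaluating quantity at (P_x, I, P_y) gives Q_x = 38 − 0.358(21)² + 0.028(8300) + 1.6(9.9) = 38 − 157.878 + 232.4 + 15.84 = 128.362.
∂Q_x/∂P_x = −2·0.358·P_x = -15.036, so E_p = -15.036·(21/128.362) ≈ -2.460.
|E_p| > 1: demand is elastic.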